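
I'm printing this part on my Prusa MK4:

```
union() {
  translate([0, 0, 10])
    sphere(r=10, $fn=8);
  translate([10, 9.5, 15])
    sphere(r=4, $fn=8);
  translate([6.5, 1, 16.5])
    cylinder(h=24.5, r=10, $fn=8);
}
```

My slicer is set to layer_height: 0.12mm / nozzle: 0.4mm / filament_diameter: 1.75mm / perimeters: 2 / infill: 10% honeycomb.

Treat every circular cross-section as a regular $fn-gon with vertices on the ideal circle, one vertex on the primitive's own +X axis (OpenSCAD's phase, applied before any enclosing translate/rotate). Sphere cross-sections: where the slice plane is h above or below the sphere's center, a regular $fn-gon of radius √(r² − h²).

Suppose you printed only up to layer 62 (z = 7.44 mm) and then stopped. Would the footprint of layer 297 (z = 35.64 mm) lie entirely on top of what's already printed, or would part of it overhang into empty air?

part overhangs

Compare the two slices. At z = 7.44: the r=10 sphere slices to a regular 8-gon of circumradius 9.667 (√(r²−h²) with h=2.56 from center) (area = (8/2)·9.667²·sin(360°/8) = 264.31 mm²); the sphere at (10, 9.5) is not intersected at this z (|z−center|=7.560 > r=4); the cylinder at (6.5, 1) is absent (z outside [16.5, 41]); Merging all regions: only the r=10 sphere is present, so the union is just that shape — area = 264.31 mm². At z = 35.64: the sphere is not intersected at this z (|z−center|=25.640 > r=10); the sphere at (10, 9.5) is absent (|z−center|=20.640 > r=4); the r=10 cylinder at (6.5, 1) contributes a regular 8-gon of circumradius 10 (area = (8/2)·10.000²·sin(360°/8) = 282.84 mm²); Taking the union: only the r=10 cylinder at (6.5, 1) is present, so the union is just that shape — area = 282.84 mm². Checking containment: at z = 35.64 the cross-section extends beyond the z = 7.44 cross-section by about 129.69 mm².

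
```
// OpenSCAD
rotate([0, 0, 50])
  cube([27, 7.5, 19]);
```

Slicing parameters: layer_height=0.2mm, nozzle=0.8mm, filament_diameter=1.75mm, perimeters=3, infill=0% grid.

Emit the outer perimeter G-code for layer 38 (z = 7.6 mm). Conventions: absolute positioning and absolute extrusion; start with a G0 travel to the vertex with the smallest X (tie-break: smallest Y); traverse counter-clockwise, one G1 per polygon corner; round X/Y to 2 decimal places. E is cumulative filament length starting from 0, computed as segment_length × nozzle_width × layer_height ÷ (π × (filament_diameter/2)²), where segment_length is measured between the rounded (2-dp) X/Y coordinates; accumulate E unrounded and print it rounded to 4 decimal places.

G0 X-5.75 Y4.82 Z7.60
G1 X0.00 Y0.00 E0.4991
G1 X17.36 Y20.68 E2.2952
G1 X11.61 Y25.50 E2.7943
G1 X-5.75 Y4.82 E4.5904

At z = 7.6 mm: the 27×7.5 cube contributes its full rectangle; (whole slice rotated 50° about Z — lengths, areas and connectivity unchanged). The outline is a single polygon with 4 vertices. Extrusion per mm of travel: 0.8 × 0.2 / (π × 0.875²) = 0.066520. Accumulating E over each segment gives final E = 4.5904.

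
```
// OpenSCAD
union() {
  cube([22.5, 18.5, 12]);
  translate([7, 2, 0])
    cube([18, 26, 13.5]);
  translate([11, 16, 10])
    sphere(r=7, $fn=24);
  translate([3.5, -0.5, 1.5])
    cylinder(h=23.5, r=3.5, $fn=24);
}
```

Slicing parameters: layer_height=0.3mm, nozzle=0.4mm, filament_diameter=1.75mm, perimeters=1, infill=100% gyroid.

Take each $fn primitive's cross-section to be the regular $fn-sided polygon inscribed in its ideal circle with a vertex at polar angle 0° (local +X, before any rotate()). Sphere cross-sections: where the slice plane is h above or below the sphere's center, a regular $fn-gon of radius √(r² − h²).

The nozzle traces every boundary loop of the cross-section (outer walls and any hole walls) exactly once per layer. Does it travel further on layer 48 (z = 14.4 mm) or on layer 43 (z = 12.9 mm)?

layer 43 (z = 12.9 mm)

Layer 48 (z = 14.4): the cube is not intersected at this z (z outside [0, 12]); the cube at (7, 2) is absent (z outside [0, 13.5]); the r=7 sphere at (11, 16) slices to a regular 24-gon of circumradius 5.444 (√(r²−h²) with h=4.4 from center) (perimeter = 2·24·5.444·sin(180°/24) = 34.11 mm); the cylinder at (3.5, -0.5): section is a regular 24-gon, circumradius r=3.5 (perimeter = 2·24·3.500·sin(180°/24) = 21.93 mm); Combining (union): the 2 present regions are separate (no shared area or edge), so areas and boundary lengths simply add and each stays a separate island — boundary = 56.04 mm. So its perimeter = 56.04 mm. Layer 43 (z = 12.9): the cube is absent (z outside [0, 12]); the cube at (7, 2) (footprint 18×26) is included at this height (perimeter 88.00 mm); the r=7 sphere at (11, 16) contributes a regular 24-gon of circumradius √(7²−2.9²) = 6.371 (perimeter = 2·24·6.371·sin(180°/24) = 39.92 mm); the r=3.5 cylinder at (3.5, -0.5) contributes a regular 24-gon of circumradius 3.5 (perimeter = 2·24·3.500·sin(180°/24) = 21.93 mm); Merging all regions: the regions partially overlap (shared area 110.10 mm²), so the edge portions inside another operand are dropped and the merged outline is re-measured after clipping — boundary = 111.40 mm. So its perimeter = 111.40 mm. Layer 43 is larger (111.40 vs 56.04 mm).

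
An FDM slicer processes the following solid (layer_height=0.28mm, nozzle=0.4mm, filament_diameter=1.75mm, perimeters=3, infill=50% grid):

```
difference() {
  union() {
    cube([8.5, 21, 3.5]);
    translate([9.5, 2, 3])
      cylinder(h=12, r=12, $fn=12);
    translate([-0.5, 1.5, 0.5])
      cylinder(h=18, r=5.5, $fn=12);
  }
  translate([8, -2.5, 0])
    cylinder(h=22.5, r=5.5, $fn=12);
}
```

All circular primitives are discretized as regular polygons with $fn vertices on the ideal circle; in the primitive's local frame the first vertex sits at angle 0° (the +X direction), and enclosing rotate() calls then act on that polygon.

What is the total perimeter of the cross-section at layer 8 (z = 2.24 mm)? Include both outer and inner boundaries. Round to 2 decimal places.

At z = 2.24 mm: the cube is present — its section is the full 8.5×21 rectangle (perimeter 59.00 mm); the cylinder at (9.5, 2) does not reach this height (z outside [3, 15]); the cylinder at (-0.5, 1.5): section is a regular 12-gon, circumradius r=5.5 (perimeter = 2·12·5.500·sin(180°/12) = 34.16 mm); Merging all regions: the regions partially overlap (shared area 27.17 mm²), so the edge portions inside another operand are dropped and the merged outline is re-measured after clipping — boundary = 72.12 mm; the r=5.5 cylinder at (8, -2.5) contributes a regular 12-gon of circumradius 5.5 (perimeter = 2·12·5.500·sin(180°/12) = 34.16 mm); After the difference (first − rest): starting from that combined region, the r=5.5 cylinder at (8, -2.5) partially overlaps it — only the 14.34 mm² overlap (of its 90.75 mm²) is removed, clipping the outline — boundary = 71.20 mm. Overall, the cross-section is a single solid region. Total boundary length (outer) = 71.20 mm.

71.20 mm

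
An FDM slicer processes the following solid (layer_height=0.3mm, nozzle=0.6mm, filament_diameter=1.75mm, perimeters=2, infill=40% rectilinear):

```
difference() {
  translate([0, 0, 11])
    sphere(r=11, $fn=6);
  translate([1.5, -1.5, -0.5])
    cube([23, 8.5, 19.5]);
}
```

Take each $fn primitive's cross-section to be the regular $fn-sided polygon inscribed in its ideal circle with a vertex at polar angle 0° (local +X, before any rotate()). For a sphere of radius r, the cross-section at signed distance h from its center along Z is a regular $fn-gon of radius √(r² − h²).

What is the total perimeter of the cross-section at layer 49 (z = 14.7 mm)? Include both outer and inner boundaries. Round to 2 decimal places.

At z = 14.7 mm: the sphere: section is a regular 6-gon, circumradius = √(r²−h²) = √(11²−3.7²) = 10.359 (perimeter = 2·6·10.359·sin(180°/6) = 62.15 mm); the 23×8.5 cube at (1.5, -1.5) contributes its full rectangle (perimeter 63.00 mm); Taking the first minus the rest: starting from the r=11 sphere, the 23×8.5 cube at (1.5, -1.5) partially overlaps it — only the 60.51 mm² overlap (of its 195.50 mm²) is removed, clipping the outline — boundary = 73.65 mm. Overall, the cross-section is a single solid region. Total boundary length (outer) = 73.65 mm.

73.65 mm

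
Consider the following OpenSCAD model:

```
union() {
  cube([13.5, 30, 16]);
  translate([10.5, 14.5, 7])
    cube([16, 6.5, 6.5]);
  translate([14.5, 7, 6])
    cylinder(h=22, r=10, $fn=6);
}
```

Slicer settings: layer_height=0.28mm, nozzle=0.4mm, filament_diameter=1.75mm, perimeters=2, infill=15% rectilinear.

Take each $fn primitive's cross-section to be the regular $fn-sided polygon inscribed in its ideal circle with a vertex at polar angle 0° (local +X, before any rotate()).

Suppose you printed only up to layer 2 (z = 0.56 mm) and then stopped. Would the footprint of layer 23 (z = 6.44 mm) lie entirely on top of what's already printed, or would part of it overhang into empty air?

Compare the two slices. At z = 0.56: the 13.5×30 cube contributes its full rectangle (area 405.00 mm²); the cube at (10.5, 14.5) does not reach this height (z outside [7, 13.5]); the cylinder at (14.5, 7) does not reach this height (z outside [6, 28]); Merging all regions: only the 13.5×30 cube is present, so the union is just that shape — area = 405.00 mm². At z = 6.44: the cube is present — its section is the full 13.5×30 rectangle (area 405.00 mm²); the cube at (10.5, 14.5) is absent (z outside [7, 13.5]); the cylinder at (14.5, 7): section is a regular 6-gon, circumradius r=10 (area = (6/2)·10.000²·sin(360°/6) = 259.81 mm²); Taking the union: the regions partially overlap — summed areas 664.81 mm² minus the doubly-counted overlap 105.15 mm² gives 559.66 mm² — area = 559.66 mm². Checking containment: at z = 6.44 the cross-section extends beyond the z = 0.56 cross-section by about 154.66 mm².

part overhangs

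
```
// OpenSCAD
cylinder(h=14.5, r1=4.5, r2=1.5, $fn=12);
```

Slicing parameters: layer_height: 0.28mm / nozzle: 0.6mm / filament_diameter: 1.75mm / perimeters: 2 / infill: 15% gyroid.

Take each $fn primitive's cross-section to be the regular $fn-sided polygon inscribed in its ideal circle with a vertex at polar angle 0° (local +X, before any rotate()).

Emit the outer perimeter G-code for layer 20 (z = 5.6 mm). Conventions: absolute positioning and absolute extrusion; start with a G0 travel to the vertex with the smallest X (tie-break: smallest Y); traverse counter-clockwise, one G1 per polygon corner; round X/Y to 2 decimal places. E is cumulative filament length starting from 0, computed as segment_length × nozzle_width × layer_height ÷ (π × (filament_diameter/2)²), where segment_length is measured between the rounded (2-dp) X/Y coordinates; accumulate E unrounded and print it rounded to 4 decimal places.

At z = 5.6 mm: the cone contributes a regular 12-gon of circumradius 3.341 (interpolated between r1=4.5 and r2=1.5 at t=0.386). The outline is a single polygon with 12 vertices. Extrusion per mm of travel: 0.6 × 0.28 / (π × 0.875²) = 0.069846. Accumulating E over each segment gives final E = 1.4485.

G0 X-3.34 Y0.00 Z5.60
G1 X-2.89 Y-1.67 E0.1208
G1 X-1.67 Y-2.89 E0.2413
G1 X0.00 Y-3.34 E0.3621
G1 X1.67 Y-2.89 E0.4829
G1 X2.89 Y-1.67 E0.6034
G1 X3.34 Y0.00 E0.7242
G1 X2.89 Y1.67 E0.8450
G1 X1.67 Y2.89 E0.9655
G1 X0.00 Y3.34 E1.0863
G1 X-1.67 Y2.89 E1.2072
G1 X-2.89 Y1.67 E1.3277
G1 X-3.34 Y0.00 E1.4485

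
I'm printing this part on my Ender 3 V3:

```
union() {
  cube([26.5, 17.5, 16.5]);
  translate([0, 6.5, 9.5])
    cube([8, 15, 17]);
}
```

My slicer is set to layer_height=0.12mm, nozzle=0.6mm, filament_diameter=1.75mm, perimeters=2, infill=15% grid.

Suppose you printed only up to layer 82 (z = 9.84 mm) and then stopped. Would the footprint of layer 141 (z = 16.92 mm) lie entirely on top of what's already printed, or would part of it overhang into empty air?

Compare the two slices. At z = 9.84: the cube (footprint 26.5×17.5) is included at this height (area 463.75 mm²); the cube at (0, 6.5) (footprint 8×15) is included at this height (area 120.00 mm²); Combining (union): the regions partially overlap — summed areas 583.75 mm² minus the doubly-counted overlap 88.00 mm² gives 495.75 mm² — area = 495.75 mm². At z = 16.92: the cube does not reach this height (z outside [0, 16.5]); the 8×15 cube at (0, 6.5) contributes its full rectangle (area 120.00 mm²); Merging all regions: only the 8×15 cube at (0, 6.5) is present, so the union is just that shape — area = 120.00 mm². Checking containment: the cross-section at z = 16.92 is a subset of the cross-section at z = 9.84.

entirely on top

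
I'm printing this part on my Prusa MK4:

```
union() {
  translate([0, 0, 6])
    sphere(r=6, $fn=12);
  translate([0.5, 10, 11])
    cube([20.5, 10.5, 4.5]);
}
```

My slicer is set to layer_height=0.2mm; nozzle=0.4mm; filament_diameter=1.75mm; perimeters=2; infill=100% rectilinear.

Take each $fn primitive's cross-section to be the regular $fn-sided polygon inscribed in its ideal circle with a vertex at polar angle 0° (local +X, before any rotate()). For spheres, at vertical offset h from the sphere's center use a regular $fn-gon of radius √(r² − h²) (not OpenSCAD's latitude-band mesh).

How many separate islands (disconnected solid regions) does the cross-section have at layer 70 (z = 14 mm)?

At z = 14 mm: the sphere is not intersected at this z (|z−center|=8.000 > r=6); the cube at (0.5, 10) (footprint 20.5×10.5) is included at this height; Merging all regions: only the 20.5×10.5 cube at (0.5, 10) is present, so the union is just that shape — 1 connected region. Overall, the cross-section is a single solid region. Island count = 1.

1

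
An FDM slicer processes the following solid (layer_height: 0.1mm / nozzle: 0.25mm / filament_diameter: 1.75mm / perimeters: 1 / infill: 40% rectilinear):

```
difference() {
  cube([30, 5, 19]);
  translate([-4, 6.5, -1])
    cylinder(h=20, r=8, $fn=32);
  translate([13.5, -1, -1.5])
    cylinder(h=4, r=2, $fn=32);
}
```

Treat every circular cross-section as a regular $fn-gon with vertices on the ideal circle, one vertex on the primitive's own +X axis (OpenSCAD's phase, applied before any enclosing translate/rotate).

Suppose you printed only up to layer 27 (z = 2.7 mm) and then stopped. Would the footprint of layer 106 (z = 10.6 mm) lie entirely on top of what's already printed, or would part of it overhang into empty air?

Compare the two slices. At z = 2.7: the cube is present — its section is the full 30×5 rectangle (area 150.00 mm²); the cylinder at (-4, 6.5): section is a regular 32-gon, circumradius r=8 (area = (32/2)·8.000²·sin(360°/32) = 199.77 mm²); the cylinder at (13.5, -1) is not intersected at this z (z outside [-1.5, 2.5]); Subtracting the remaining from the first: starting from the 30×5 cube (150.00 mm²), the r=8 cylinder at (-4, 6.5) partially overlaps it — only the 13.42 mm² overlap (of its 199.77 mm²) is removed, clipping the outline — area = 136.58 mm². At z = 10.6: the cube is present — its section is the full 30×5 rectangle (area 150.00 mm²); the r=8 cylinder at (-4, 6.5) contributes a regular 32-gon of circumradius 8 (area = (32/2)·8.000²·sin(360°/32) = 199.77 mm²); the cylinder at (13.5, -1) does not reach this height (z outside [-1.5, 2.5]); After the difference (first − rest): starting from the 30×5 cube (150.00 mm²), the r=8 cylinder at (-4, 6.5) partially overlaps it — only the 13.42 mm² overlap (of its 199.77 mm²) is removed, clipping the outline — area = 136.58 mm². Checking containment: the cross-section at z = 10.6 is a subset of the cross-section at z = 2.7.

entirely on top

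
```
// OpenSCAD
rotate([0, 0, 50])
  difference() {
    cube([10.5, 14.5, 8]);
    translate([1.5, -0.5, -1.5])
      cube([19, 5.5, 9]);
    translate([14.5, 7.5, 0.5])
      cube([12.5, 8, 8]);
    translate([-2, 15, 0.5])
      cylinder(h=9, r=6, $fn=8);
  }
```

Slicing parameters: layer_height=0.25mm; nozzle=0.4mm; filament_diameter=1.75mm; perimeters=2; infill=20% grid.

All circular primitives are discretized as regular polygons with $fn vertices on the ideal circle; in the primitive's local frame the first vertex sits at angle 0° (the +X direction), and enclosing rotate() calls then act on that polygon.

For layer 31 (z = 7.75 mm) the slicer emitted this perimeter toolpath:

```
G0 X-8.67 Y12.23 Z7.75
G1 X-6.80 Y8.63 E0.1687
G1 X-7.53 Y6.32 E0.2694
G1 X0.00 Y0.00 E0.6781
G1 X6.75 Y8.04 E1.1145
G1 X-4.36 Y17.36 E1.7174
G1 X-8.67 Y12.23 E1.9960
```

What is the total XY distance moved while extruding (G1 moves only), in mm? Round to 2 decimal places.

48.01 mm

Sum the Euclidean lengths of each G1 segment: total = 48.01 mm.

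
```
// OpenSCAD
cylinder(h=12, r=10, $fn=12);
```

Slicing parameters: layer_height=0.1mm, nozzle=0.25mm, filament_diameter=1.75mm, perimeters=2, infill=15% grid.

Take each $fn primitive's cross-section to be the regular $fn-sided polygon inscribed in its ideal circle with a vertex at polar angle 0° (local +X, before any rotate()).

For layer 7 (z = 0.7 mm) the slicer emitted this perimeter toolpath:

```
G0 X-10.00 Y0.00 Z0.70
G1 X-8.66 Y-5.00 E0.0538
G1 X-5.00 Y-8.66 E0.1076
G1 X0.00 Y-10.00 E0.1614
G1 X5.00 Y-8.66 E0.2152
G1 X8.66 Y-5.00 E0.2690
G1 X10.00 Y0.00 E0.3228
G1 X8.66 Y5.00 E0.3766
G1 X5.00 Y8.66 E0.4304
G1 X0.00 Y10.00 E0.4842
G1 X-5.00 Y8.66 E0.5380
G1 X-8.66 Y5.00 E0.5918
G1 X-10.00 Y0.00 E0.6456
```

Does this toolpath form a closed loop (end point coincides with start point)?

yes

Start point (G0): (-10.00, 0.00). End point (last G1): the path returns to the start — closed.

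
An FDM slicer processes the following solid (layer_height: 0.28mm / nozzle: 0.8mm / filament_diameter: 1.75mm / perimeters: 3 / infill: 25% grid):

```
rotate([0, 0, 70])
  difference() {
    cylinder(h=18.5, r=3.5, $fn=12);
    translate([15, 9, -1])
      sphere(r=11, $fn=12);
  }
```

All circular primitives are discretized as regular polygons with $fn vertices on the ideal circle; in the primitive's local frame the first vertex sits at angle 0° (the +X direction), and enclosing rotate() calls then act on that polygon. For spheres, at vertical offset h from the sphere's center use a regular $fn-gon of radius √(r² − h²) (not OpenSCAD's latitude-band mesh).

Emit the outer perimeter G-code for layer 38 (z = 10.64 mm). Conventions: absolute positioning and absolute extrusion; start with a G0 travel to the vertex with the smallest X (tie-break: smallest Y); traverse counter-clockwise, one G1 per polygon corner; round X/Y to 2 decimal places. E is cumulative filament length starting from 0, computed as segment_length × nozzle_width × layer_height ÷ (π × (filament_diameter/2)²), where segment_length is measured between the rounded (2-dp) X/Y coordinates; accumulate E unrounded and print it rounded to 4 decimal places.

G0 X-3.45 Y-0.61 Z10.64
G1 X-2.68 Y-2.25 E0.1687
G1 X-1.20 Y-3.29 E0.3372
G1 X0.61 Y-3.45 E0.5064
G1 X2.25 Y-2.68 E0.6751
G1 X3.29 Y-1.20 E0.8436
G1 X3.45 Y0.61 E1.0128
G1 X2.68 Y2.25 E1.1815
G1 X1.20 Y3.29 E1.3500
G1 X-0.61 Y3.45 E1.5192
G1 X-2.25 Y2.68 E1.6879
G1 X-3.29 Y1.20 E1.8564
G1 X-3.45 Y-0.61 E2.0256

At z = 10.64 mm: the r=3.5 cylinder gives a regular 12-gon of circumradius 3.5 (constant along its height); the sphere at (15, 9) does not reach this height (|z−center|=11.640 > r=11); After the difference (first − rest): none of the subtracted shapes is present at this height, so the r=3.5 cylinder is unchanged — 1 connected region; (rotated 70° about Z; rotation is an isometry so areas/perimeters/island counts are preserved). The outline is a single polygon with 12 vertices. Extrusion per mm of travel: 0.8 × 0.28 / (π × 0.875²) = 0.093128. Accumulating E over each segment gives final E = 2.0256.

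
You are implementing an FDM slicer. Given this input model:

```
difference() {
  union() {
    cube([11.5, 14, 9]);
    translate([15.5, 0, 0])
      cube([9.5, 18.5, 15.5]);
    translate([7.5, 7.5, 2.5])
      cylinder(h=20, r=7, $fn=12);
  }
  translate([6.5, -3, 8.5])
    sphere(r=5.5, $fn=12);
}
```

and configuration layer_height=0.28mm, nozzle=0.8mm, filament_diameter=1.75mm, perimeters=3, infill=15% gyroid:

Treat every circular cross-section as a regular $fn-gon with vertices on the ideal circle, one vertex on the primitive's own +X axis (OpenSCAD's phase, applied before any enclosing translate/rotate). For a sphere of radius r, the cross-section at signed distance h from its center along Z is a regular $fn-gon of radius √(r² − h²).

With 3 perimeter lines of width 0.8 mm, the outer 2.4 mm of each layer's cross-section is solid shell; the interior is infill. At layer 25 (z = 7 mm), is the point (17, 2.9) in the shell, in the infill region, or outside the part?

shell

At z = 7 mm: the cube (footprint 11.5×14) is included at this height; the cube at (15.5, 0) is present — its section is the full 9.5×18.5 rectangle; the r=7 cylinder at (7.5, 7.5) contributes a regular 12-gon of circumradius 7; Combining (union): the regions partially overlap (shared area 124.10 mm²), so overlapping operands fuse into one piece — 2 connected regions; the sphere at (6.5, -3): section is a regular 12-gon, circumradius = √(r²−h²) = √(5.5²−1.5²) = 5.292; After the difference (first − rest): starting from the result so far, the r=5.5 sphere at (6.5, -3) partially overlaps it — only the 12.75 mm² overlap (of its 84.00 mm²) is removed, clipping the outline — 2 connected regions. Overall, the cross-section has 2 separate islands. The nearest boundary edge runs (15.50, 0.00)→(15.50, 18.50); distance from the point to it = 1.50 mm. (Shell/infill is judged within the island containing the point — the largest one.) The point is inside the cross-section, 1.50 mm from the nearest boundary — within the 2.4 mm shell band (3 × 0.8).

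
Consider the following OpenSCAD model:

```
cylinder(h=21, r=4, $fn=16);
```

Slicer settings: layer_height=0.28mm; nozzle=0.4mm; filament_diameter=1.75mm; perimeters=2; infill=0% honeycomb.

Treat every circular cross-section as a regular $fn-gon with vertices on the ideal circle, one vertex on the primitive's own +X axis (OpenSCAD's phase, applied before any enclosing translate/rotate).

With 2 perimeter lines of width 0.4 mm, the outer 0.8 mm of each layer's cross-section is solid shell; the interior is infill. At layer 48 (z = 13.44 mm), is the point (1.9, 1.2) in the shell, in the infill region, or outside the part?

infill

At z = 13.44 mm: the r=4 cylinder contributes a regular 16-gon of circumradius 4. Overall, the cross-section is a single solid region. The nearest boundary edge runs (3.70, 1.53)→(2.83, 2.83); distance from the point to it = 1.68 mm. The point is inside the cross-section and 1.68 mm from the nearest boundary — more than the 0.8 mm shell width (2 × 0.4), so it's in the infill interior.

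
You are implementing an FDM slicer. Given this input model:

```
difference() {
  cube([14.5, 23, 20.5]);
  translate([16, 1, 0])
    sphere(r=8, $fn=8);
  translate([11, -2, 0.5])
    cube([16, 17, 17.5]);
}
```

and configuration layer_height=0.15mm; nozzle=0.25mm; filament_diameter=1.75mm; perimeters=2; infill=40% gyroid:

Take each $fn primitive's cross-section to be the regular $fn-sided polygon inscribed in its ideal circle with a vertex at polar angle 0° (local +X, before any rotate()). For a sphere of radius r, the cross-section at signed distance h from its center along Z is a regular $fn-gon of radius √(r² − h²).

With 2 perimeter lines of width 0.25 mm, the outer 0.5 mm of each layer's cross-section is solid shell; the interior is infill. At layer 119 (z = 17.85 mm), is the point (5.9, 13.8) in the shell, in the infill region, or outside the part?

infill

At z = 17.85 mm: the 14.5×23 cube contributes its full rectangle; the sphere at (16, 1) does not reach this height (|z−center|=17.850 > r=8); the 16×17 cube at (11, -2) contributes its full rectangle; Taking the first minus the rest: starting from the 14.5×23 cube, the 16×17 cube at (11, -2) partially overlaps it — only the 52.50 mm² overlap (of its 272.00 mm²) is removed, clipping the outline — 1 connected region. Overall, the cross-section is a single solid region. The nearest boundary edge runs (11.00, 15.00)→(11.00, 0.00); distance from the point to it = 5.10 mm. The point is inside the cross-section and 5.10 mm from the nearest boundary — more than the 0.5 mm shell width (2 × 0.25), so it's in the infill interior.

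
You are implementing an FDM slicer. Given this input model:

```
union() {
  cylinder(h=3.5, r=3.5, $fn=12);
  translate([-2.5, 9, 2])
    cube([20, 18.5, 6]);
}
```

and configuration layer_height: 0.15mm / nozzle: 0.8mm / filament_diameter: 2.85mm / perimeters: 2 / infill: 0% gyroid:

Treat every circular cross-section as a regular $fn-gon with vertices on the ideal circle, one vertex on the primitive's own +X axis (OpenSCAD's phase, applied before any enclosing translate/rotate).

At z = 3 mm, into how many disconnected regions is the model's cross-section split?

2

At z = 3 mm: the r=3.5 cylinder contributes a regular 12-gon of circumradius 3.5; the 20×18.5 cube at (-2.5, 9) contributes its full rectangle; Taking the union: the 2 present regions are separate (no shared area or edge), so areas and boundary lengths simply add and each stays a separate island — 2 connected regions. The result has 2 disconnected regions.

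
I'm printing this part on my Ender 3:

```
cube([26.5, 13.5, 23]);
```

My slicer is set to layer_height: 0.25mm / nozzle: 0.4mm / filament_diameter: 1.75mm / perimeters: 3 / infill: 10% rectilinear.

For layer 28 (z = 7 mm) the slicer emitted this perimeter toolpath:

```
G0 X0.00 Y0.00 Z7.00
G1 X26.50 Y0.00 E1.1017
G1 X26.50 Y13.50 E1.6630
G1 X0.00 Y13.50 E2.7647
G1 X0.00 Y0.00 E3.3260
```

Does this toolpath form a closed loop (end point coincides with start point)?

yes

Start point (G0): (0.00, 0.00). End point (last G1): the path returns to the start — closed.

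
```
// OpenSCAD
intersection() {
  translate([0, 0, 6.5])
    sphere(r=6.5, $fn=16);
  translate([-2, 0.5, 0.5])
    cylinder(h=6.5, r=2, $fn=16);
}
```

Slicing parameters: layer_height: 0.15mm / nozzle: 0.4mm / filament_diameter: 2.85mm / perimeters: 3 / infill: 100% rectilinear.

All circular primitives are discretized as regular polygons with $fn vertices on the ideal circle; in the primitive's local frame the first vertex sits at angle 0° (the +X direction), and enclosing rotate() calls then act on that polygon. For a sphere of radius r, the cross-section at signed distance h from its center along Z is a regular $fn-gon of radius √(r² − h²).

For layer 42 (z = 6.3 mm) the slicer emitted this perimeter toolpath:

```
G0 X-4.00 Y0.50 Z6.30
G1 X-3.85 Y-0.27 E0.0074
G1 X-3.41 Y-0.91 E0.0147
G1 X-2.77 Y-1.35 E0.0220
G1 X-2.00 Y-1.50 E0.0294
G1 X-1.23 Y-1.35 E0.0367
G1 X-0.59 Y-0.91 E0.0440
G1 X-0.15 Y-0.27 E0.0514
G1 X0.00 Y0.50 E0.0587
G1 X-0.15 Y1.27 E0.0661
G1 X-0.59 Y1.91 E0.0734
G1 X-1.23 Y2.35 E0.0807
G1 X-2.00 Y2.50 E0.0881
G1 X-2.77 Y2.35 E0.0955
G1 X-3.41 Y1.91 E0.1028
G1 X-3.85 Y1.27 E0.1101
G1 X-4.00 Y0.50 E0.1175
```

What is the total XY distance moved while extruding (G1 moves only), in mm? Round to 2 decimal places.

12.49 mm

Sum the Euclidean lengths of each G1 segment: total = 12.49 mm.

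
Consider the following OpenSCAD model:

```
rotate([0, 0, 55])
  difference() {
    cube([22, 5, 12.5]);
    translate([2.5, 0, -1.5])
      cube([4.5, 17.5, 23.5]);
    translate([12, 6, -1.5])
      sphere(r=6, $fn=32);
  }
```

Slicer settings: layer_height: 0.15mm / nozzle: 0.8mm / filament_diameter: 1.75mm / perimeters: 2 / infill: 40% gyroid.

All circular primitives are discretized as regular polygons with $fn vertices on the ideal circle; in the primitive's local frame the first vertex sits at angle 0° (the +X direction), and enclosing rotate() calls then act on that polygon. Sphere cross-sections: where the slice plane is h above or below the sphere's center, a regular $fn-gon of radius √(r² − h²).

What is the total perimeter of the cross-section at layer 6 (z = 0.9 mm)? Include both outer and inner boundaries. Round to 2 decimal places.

57.26 mm

At z = 0.9 mm: the cube (footprint 22×5) is included at this height (perimeter 54.00 mm); the cube at (2.5, 0) is present — its section is the full 4.5×17.5 rectangle (perimeter 44.00 mm); the r=6 sphere at (12, 6) slices to a regular 32-gon of circumradius 5.499 (√(r²−h²) with h=2.4 from center) (perimeter = 2·32·5.499·sin(180°/32) = 34.50 mm); Taking the first minus the rest: starting from the 22×5 cube, the 4.5×17.5 cube at (2.5, 0) partially overlaps it — only the 22.50 mm² overlap (of its 78.75 mm²) is removed, clipping the outline; the r=6 sphere at (12, 6) partially overlaps it — only the 36.02 mm² overlap (of its 94.39 mm²) is removed, clipping the outline — boundary = 57.26 mm; (whole slice rotated 55° about Z — lengths, areas and connectivity unchanged). Overall, the cross-section has 2 separate islands. Total boundary length (outer) = 57.26 mm.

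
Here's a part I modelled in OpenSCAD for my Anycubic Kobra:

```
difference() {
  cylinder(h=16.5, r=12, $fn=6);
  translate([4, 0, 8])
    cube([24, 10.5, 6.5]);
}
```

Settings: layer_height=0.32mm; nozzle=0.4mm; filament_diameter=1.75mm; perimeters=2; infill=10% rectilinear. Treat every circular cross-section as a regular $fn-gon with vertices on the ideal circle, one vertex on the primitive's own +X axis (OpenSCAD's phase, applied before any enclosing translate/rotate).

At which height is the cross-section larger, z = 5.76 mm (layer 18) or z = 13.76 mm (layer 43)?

layer 18 (z = 5.76 mm)

Layer 18 (z = 5.76): the cylinder: section is a regular 6-gon, circumradius r=12 (area = (6/2)·12.000²·sin(360°/6) = 374.12 mm²); the cube at (4, 0) does not reach this height (z outside [8, 14.5]); Subtracting the remaining from the first: none of the subtracted shapes is present at this height, so the r=12 cylinder is unchanged — area = 374.12 mm². So its area = 374.12 mm². Layer 43 (z = 13.76): the r=12 cylinder contributes a regular 6-gon of circumradius 12 (area = (6/2)·12.000²·sin(360°/6) = 374.12 mm²); the cube at (4, 0) (footprint 24×10.5) is included at this height (area 252.00 mm²); Taking the first minus the rest: starting from the r=12 cylinder (374.12 mm²), the 24×10.5 cube at (4, 0) partially overlaps it — only the 51.96 mm² overlap (of its 252.00 mm²) is removed, clipping the outline — area = 322.16 mm². So its area = 322.16 mm². Layer 18 is larger (374.12 vs 322.16 mm²).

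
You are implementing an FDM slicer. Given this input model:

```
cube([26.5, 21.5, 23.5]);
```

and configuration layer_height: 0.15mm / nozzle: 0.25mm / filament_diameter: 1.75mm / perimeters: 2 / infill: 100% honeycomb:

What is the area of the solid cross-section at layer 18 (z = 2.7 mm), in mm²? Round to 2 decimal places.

At z = 2.7 mm: the 26.5×21.5 cube contributes its full rectangle (area 569.75 mm²). Overall, the cross-section is a single solid region. Net area = 569.75 mm².

569.75 mm²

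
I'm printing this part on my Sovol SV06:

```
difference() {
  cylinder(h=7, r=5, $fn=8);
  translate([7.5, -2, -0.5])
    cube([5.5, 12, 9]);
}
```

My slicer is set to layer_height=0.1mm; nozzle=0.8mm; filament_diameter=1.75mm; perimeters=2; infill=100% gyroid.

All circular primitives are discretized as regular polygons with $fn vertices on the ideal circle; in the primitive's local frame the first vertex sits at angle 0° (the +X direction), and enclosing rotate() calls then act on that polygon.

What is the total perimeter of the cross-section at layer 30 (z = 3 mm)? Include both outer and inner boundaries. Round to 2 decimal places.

At z = 3 mm: the r=5 cylinder contributes a regular 8-gon of circumradius 5 (perimeter = 2·8·5.000·sin(180°/8) = 30.61 mm); the 5.5×12 cube at (7.5, -2) contributes its full rectangle (perimeter 35.00 mm); After the difference (first − rest): starting from the r=5 cylinder, the 5.5×12 cube at (7.5, -2) misses the remaining region (no effect) — boundary = 30.61 mm. Overall, the cross-section is a single solid region. Total boundary length (outer) = 30.61 mm.

30.61 mm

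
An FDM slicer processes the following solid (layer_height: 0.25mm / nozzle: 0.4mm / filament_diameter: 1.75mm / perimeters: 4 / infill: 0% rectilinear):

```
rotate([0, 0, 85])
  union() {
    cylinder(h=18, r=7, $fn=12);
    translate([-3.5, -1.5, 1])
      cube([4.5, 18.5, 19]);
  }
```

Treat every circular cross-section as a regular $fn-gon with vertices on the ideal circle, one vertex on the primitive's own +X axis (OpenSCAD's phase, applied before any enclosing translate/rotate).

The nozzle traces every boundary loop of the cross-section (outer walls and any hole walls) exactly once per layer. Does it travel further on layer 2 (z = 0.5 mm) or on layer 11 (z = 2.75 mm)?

Layer 2 (z = 0.5): the cylinder: section is a regular 12-gon, circumradius r=7 (perimeter = 2·12·7.000·sin(180°/12) = 43.48 mm); the cube at (-3.5, -1.5) does not reach this height (z outside [1, 20]); Taking the union: only the r=7 cylinder is present, so the union is just that shape — boundary = 43.48 mm; (rotated 85° about Z; rotation is an isometry so areas/perimeters/island counts are preserved). So its perimeter = 43.48 mm. Layer 11 (z = 2.75): the r=7 cylinder contributes a regular 12-gon of circumradius 7 (perimeter = 2·12·7.000·sin(180°/12) = 43.48 mm); the cube at (-3.5, -1.5) (footprint 4.5×18.5) is included at this height (perimeter 46.00 mm); Combining (union): the regions partially overlap (shared area 36.47 mm²), so the edge portions inside another operand are dropped and the merged outline is re-measured after clipping — boundary = 64.53 mm; (whole slice rotated 85° about Z — lengths, areas and connectivity unchanged). So its perimeter = 64.53 mm. Layer 11 is larger (64.53 vs 43.48 mm).

layer 11 (z = 2.75 mm)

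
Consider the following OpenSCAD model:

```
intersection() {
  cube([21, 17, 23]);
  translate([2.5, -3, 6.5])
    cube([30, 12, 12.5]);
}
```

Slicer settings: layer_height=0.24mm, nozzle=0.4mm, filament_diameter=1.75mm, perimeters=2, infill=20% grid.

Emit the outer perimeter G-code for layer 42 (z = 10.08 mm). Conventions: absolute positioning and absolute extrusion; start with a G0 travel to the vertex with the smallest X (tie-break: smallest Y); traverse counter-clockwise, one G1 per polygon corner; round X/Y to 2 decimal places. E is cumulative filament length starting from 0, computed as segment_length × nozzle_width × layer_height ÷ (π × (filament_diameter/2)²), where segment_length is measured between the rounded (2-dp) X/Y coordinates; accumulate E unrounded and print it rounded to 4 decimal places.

G0 X2.50 Y0.00 Z10.08
G1 X21.00 Y0.00 E0.7384
G1 X21.00 Y9.00 E1.0976
G1 X2.50 Y9.00 E1.8360
G1 X2.50 Y0.00 E2.1952

At z = 10.08 mm: the cube is present — its section is the full 21×17 rectangle; the 30×12 cube at (2.5, -3) contributes its full rectangle; Taking the intersection: the 30×12 cube at (2.5, -3) partially overlaps the 21×17 cube; clipping to the common part keeps 166.50 mm² — 1 connected region. The outline is a single polygon with 4 vertices. Extrusion per mm of travel: 0.4 × 0.24 / (π × 0.875²) = 0.039912. Accumulating E over each segment gives final E = 2.1952.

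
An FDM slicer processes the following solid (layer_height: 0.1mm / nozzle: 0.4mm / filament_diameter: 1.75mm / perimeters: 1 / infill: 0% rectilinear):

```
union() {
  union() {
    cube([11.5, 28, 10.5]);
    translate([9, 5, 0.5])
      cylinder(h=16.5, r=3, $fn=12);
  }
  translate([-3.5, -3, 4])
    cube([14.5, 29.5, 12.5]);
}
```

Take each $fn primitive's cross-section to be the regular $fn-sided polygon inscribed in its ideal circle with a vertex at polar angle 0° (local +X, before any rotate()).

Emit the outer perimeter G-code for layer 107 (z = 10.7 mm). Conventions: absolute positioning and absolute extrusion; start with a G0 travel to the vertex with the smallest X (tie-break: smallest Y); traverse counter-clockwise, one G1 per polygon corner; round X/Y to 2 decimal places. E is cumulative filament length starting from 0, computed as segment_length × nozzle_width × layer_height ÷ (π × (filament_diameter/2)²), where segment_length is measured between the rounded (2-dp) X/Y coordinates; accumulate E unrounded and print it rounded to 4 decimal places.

At z = 10.7 mm: the cube does not reach this height (z outside [0, 10.5]); the cylinder at (9, 5): section is a regular 12-gon, circumradius r=3; Taking the union: only the r=3 cylinder at (9, 5) is present, so the union is just that shape — 1 connected region; the cube at (-3.5, -3) is present — its section is the full 14.5×29.5 rectangle; Merging all regions: the regions partially overlap (shared area 24.25 mm²), so overlapping operands fuse into one piece — 1 connected region. The outline is a single polygon with 9 vertices. Extrusion per mm of travel: 0.4 × 0.1 / (π × 0.875²) = 0.016630. Accumulating E over each segment gives final E = 1.4735.

G0 X-3.50 Y-3.00 Z10.70
G1 X11.00 Y-3.00 E0.2411
G1 X11.00 Y2.90 E0.3393
G1 X11.60 Y3.50 E0.3534
G1 X12.00 Y5.00 E0.3792
G1 X11.60 Y6.50 E0.4050
G1 X11.00 Y7.10 E0.4191
G1 X11.00 Y26.50 E0.7417
G1 X-3.50 Y26.50 E0.9829
G1 X-3.50 Y-3.00 E1.4735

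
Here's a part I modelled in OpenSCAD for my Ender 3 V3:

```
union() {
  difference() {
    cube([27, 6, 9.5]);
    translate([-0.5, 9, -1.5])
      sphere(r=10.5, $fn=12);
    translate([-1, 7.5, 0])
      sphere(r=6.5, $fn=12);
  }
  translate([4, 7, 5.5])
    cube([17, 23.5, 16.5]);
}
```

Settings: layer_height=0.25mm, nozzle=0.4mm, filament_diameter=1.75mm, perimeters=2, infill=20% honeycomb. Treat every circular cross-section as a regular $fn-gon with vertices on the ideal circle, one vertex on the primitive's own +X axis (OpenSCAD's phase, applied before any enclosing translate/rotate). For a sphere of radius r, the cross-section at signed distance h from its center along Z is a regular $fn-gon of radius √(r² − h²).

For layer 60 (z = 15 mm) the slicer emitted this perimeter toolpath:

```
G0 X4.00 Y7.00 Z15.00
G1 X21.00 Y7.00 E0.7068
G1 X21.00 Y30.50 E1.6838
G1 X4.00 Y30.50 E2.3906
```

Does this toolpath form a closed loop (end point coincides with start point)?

no

Start point (G0): (4.00, 7.00). End point (last G1): the path does not return to the start — open.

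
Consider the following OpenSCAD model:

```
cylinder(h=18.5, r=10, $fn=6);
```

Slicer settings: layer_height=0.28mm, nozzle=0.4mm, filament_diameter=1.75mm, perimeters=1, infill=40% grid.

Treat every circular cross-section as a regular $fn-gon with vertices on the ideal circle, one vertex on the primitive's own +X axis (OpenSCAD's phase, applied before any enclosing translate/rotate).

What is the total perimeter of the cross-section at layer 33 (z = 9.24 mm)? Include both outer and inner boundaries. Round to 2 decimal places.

At z = 9.24 mm: the r=10 cylinder gives a regular 6-gon of circumradius 10 (constant along its height) (perimeter = 2·6·10.000·sin(180°/6) = 60.00 mm). Overall, the cross-section is a single solid region. Total boundary length (outer) = 60.00 mm.

60.00 mm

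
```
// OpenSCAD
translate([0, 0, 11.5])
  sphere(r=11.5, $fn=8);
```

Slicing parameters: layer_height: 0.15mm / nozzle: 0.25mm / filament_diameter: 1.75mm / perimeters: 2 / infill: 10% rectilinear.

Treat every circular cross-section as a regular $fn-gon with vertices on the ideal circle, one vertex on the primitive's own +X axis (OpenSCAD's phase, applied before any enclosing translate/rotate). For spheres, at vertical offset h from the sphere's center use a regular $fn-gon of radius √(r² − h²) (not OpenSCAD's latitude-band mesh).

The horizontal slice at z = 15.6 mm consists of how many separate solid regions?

1

At z = 15.6 mm: the r=11.5 sphere contributes a regular 8-gon of circumradius √(11.5²−4.1²) = 10.744. The result has 1 disconnected region.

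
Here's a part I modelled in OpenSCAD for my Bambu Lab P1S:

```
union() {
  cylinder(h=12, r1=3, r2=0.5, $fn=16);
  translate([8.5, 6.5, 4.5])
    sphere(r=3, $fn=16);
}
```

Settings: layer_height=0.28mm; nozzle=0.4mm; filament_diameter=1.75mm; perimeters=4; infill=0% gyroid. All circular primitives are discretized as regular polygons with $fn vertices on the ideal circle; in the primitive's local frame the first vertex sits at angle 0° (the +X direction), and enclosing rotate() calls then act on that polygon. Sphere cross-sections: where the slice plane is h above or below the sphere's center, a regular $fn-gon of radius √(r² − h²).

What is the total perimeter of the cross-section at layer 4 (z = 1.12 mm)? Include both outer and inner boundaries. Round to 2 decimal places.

At z = 1.12 mm: the cone: at t=0.093 of its height the radius interpolates to r₁+(r₂−r₁)t = 2.767, giving a regular 16-gon of that circumradius (perimeter = 2·16·2.767·sin(180°/16) = 17.27 mm); the sphere at (8.5, 6.5) is not intersected at this z (|z−center|=3.380 > r=3); Combining (union): only the cone is present, so the union is just that shape — boundary = 17.27 mm. Overall, the cross-section is a single solid region. Total boundary length (outer) = 17.27 mm.

17.27 mm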